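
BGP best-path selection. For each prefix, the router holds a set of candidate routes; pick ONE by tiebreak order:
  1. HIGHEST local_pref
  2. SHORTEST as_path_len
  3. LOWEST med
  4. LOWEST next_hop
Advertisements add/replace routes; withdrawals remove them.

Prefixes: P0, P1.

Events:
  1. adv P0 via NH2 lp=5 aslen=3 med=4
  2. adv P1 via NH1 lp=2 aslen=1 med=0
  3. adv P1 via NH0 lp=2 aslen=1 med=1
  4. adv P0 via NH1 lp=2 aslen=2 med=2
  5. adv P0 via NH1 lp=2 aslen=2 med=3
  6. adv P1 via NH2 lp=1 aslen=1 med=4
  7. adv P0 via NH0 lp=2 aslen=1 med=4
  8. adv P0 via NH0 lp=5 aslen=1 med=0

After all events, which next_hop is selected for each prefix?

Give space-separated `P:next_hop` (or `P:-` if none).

Answer: P0:NH0 P1:NH1

Derivation:
Op 1: best P0=NH2 P1=-
Op 2: best P0=NH2 P1=NH1
Op 3: best P0=NH2 P1=NH1
Op 4: best P0=NH2 P1=NH1
Op 5: best P0=NH2 P1=NH1
Op 6: best P0=NH2 P1=NH1
Op 7: best P0=NH2 P1=NH1
Op 8: best P0=NH0 P1=NH1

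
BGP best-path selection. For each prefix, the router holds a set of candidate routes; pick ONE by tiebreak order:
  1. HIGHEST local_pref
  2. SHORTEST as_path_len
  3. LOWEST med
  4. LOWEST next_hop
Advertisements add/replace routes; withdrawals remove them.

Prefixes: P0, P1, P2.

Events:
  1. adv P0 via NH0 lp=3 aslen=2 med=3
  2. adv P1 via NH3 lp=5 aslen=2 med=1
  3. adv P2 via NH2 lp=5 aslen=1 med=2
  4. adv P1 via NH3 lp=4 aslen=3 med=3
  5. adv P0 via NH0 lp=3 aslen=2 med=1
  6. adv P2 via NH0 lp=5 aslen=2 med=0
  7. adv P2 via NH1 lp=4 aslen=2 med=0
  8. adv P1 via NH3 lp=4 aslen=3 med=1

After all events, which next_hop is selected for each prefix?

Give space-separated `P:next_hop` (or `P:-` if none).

Answer: P0:NH0 P1:NH3 P2:NH2

Derivation:
Op 1: best P0=NH0 P1=- P2=-
Op 2: best P0=NH0 P1=NH3 P2=-
Op 3: best P0=NH0 P1=NH3 P2=NH2
Op 4: best P0=NH0 P1=NH3 P2=NH2
Op 5: best P0=NH0 P1=NH3 P2=NH2
Op 6: best P0=NH0 P1=NH3 P2=NH2
Op 7: best P0=NH0 P1=NH3 P2=NH2
Op 8: best P0=NH0 P1=NH3 P2=NH2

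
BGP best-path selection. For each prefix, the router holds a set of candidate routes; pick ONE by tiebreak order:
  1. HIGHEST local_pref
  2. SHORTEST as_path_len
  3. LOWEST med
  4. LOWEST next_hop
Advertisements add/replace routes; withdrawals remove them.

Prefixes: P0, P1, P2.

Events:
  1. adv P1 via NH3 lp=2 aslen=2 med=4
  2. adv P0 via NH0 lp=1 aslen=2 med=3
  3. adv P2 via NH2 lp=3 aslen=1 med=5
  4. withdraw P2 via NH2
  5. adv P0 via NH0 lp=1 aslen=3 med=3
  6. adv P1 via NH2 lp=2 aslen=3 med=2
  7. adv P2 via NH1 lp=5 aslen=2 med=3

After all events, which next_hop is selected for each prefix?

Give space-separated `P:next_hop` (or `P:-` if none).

Answer: P0:NH0 P1:NH3 P2:NH1

Derivation:
Op 1: best P0=- P1=NH3 P2=-
Op 2: best P0=NH0 P1=NH3 P2=-
Op 3: best P0=NH0 P1=NH3 P2=NH2
Op 4: best P0=NH0 P1=NH3 P2=-
Op 5: best P0=NH0 P1=NH3 P2=-
Op 6: best P0=NH0 P1=NH3 P2=-
Op 7: best P0=NH0 P1=NH3 P2=NH1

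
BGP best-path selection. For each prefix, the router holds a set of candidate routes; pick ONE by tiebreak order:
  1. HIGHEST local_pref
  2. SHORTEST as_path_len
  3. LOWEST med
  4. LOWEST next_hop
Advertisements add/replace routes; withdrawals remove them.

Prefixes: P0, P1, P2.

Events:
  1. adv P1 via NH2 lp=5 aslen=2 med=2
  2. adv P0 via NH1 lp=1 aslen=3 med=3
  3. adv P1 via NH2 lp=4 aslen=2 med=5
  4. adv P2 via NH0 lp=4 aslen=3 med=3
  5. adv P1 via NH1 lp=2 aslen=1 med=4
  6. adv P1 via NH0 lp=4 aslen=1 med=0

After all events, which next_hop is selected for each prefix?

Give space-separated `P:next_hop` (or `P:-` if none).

Answer: P0:NH1 P1:NH0 P2:NH0

Derivation:
Op 1: best P0=- P1=NH2 P2=-
Op 2: best P0=NH1 P1=NH2 P2=-
Op 3: best P0=NH1 P1=NH2 P2=-
Op 4: best P0=NH1 P1=NH2 P2=NH0
Op 5: best P0=NH1 P1=NH2 P2=NH0
Op 6: best P0=NH1 P1=NH0 P2=NH0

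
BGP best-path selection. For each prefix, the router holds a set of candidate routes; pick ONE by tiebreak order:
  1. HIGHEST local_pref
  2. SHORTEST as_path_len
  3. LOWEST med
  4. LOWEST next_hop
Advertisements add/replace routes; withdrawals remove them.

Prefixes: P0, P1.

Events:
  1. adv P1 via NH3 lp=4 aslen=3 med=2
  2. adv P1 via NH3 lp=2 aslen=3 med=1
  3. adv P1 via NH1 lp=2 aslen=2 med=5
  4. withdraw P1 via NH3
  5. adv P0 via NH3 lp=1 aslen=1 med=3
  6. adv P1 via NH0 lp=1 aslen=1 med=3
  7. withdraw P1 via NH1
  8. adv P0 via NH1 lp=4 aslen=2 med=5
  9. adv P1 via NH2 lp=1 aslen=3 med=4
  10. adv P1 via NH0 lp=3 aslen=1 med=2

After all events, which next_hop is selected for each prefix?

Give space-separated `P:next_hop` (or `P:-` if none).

Op 1: best P0=- P1=NH3
Op 2: best P0=- P1=NH3
Op 3: best P0=- P1=NH1
Op 4: best P0=- P1=NH1
Op 5: best P0=NH3 P1=NH1
Op 6: best P0=NH3 P1=NH1
Op 7: best P0=NH3 P1=NH0
Op 8: best P0=NH1 P1=NH0
Op 9: best P0=NH1 P1=NH0
Op 10: best P0=NH1 P1=NH0

Answer: P0:NH1 P1:NH0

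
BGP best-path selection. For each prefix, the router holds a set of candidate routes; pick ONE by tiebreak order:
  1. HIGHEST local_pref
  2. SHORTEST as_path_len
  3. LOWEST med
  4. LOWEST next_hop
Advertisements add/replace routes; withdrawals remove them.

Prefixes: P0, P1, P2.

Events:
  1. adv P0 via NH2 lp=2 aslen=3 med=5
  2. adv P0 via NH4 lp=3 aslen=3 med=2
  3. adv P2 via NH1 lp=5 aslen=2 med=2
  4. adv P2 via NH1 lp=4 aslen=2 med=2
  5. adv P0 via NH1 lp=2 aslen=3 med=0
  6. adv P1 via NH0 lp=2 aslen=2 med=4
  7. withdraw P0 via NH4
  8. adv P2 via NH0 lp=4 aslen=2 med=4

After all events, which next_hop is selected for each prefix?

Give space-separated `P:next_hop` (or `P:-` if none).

Answer: P0:NH1 P1:NH0 P2:NH1

Derivation:
Op 1: best P0=NH2 P1=- P2=-
Op 2: best P0=NH4 P1=- P2=-
Op 3: best P0=NH4 P1=- P2=NH1
Op 4: best P0=NH4 P1=- P2=NH1
Op 5: best P0=NH4 P1=- P2=NH1
Op 6: best P0=NH4 P1=NH0 P2=NH1
Op 7: best P0=NH1 P1=NH0 P2=NH1
Op 8: best P0=NH1 P1=NH0 P2=NH1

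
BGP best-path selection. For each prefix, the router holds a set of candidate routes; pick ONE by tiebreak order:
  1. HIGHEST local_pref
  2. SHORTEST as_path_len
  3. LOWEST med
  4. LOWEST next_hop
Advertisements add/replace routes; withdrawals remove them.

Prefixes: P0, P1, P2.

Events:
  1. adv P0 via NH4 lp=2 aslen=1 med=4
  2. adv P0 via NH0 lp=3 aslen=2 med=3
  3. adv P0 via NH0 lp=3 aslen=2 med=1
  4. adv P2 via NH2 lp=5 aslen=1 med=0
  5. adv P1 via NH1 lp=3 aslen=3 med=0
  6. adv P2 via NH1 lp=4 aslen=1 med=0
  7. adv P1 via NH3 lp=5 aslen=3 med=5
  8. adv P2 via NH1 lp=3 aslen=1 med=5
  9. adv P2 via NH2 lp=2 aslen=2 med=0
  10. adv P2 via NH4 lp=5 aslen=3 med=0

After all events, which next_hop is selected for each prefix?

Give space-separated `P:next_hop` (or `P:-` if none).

Answer: P0:NH0 P1:NH3 P2:NH4

Derivation:
Op 1: best P0=NH4 P1=- P2=-
Op 2: best P0=NH0 P1=- P2=-
Op 3: best P0=NH0 P1=- P2=-
Op 4: best P0=NH0 P1=- P2=NH2
Op 5: best P0=NH0 P1=NH1 P2=NH2
Op 6: best P0=NH0 P1=NH1 P2=NH2
Op 7: best P0=NH0 P1=NH3 P2=NH2
Op 8: best P0=NH0 P1=NH3 P2=NH2
Op 9: best P0=NH0 P1=NH3 P2=NH1
Op 10: best P0=NH0 P1=NH3 P2=NH4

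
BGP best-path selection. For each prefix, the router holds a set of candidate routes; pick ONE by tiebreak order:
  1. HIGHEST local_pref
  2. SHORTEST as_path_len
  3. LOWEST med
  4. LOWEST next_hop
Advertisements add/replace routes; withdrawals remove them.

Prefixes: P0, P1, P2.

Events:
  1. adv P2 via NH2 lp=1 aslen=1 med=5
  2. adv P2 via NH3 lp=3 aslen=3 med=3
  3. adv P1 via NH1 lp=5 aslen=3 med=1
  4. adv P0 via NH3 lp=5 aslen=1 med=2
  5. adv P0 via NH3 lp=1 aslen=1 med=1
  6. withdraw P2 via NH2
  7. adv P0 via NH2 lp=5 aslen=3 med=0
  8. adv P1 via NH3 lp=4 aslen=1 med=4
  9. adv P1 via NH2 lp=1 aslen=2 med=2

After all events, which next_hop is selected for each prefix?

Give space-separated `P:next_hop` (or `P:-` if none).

Answer: P0:NH2 P1:NH1 P2:NH3

Derivation:
Op 1: best P0=- P1=- P2=NH2
Op 2: best P0=- P1=- P2=NH3
Op 3: best P0=- P1=NH1 P2=NH3
Op 4: best P0=NH3 P1=NH1 P2=NH3
Op 5: best P0=NH3 P1=NH1 P2=NH3
Op 6: best P0=NH3 P1=NH1 P2=NH3
Op 7: best P0=NH2 P1=NH1 P2=NH3
Op 8: best P0=NH2 P1=NH1 P2=NH3
Op 9: best P0=NH2 P1=NH1 P2=NH3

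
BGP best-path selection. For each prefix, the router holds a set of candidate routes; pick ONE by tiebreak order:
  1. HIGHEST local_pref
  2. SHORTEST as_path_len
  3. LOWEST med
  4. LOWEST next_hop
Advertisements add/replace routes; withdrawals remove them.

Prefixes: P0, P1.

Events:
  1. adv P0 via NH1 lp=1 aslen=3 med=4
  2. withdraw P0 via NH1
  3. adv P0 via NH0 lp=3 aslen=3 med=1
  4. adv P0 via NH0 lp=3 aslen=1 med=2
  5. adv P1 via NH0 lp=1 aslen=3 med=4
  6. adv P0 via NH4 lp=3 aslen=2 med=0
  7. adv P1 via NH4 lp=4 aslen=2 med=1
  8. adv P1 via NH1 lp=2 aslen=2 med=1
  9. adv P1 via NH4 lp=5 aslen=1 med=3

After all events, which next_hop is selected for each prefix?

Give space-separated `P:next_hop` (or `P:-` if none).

Op 1: best P0=NH1 P1=-
Op 2: best P0=- P1=-
Op 3: best P0=NH0 P1=-
Op 4: best P0=NH0 P1=-
Op 5: best P0=NH0 P1=NH0
Op 6: best P0=NH0 P1=NH0
Op 7: best P0=NH0 P1=NH4
Op 8: best P0=NH0 P1=NH4
Op 9: best P0=NH0 P1=NH4

Answer: P0:NH0 P1:NH4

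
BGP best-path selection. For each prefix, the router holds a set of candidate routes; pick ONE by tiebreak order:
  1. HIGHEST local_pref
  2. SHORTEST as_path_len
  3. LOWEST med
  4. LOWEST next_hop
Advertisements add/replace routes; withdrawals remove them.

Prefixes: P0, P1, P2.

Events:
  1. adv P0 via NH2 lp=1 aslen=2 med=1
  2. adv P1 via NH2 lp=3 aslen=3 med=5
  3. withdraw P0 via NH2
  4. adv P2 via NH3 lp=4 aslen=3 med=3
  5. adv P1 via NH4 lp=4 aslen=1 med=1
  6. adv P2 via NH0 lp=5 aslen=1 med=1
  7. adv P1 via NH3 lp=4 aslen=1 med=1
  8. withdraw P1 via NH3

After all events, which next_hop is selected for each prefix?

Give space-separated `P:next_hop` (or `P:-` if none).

Op 1: best P0=NH2 P1=- P2=-
Op 2: best P0=NH2 P1=NH2 P2=-
Op 3: best P0=- P1=NH2 P2=-
Op 4: best P0=- P1=NH2 P2=NH3
Op 5: best P0=- P1=NH4 P2=NH3
Op 6: best P0=- P1=NH4 P2=NH0
Op 7: best P0=- P1=NH3 P2=NH0
Op 8: best P0=- P1=NH4 P2=NH0

Answer: P0:- P1:NH4 P2:NH0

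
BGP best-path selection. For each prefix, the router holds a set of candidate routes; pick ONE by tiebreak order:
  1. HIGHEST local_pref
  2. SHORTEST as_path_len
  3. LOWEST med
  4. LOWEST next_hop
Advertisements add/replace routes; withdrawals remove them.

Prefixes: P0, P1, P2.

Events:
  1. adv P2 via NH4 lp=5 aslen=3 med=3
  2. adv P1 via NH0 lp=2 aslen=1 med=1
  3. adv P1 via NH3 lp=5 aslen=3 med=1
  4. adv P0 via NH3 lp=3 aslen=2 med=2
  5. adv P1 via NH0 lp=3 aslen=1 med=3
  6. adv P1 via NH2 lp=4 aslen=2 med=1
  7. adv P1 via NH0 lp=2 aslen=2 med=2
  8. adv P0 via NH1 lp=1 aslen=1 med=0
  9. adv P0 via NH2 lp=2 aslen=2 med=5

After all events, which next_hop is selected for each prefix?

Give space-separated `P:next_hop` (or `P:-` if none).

Answer: P0:NH3 P1:NH3 P2:NH4

Derivation:
Op 1: best P0=- P1=- P2=NH4
Op 2: best P0=- P1=NH0 P2=NH4
Op 3: best P0=- P1=NH3 P2=NH4
Op 4: best P0=NH3 P1=NH3 P2=NH4
Op 5: best P0=NH3 P1=NH3 P2=NH4
Op 6: best P0=NH3 P1=NH3 P2=NH4
Op 7: best P0=NH3 P1=NH3 P2=NH4
Op 8: best P0=NH3 P1=NH3 P2=NH4
Op 9: best P0=NH3 P1=NH3 P2=NH4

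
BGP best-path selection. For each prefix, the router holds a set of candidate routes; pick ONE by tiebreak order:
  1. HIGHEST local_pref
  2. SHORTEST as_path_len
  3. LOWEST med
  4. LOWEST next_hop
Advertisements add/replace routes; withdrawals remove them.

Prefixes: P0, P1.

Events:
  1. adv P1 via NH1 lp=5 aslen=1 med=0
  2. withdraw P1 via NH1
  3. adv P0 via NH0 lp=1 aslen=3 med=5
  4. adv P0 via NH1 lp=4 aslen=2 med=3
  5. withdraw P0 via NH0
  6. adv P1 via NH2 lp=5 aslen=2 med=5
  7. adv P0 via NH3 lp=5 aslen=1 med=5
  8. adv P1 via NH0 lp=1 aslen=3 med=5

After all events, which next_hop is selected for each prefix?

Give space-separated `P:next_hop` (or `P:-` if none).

Answer: P0:NH3 P1:NH2

Derivation:
Op 1: best P0=- P1=NH1
Op 2: best P0=- P1=-
Op 3: best P0=NH0 P1=-
Op 4: best P0=NH1 P1=-
Op 5: best P0=NH1 P1=-
Op 6: best P0=NH1 P1=NH2
Op 7: best P0=NH3 P1=NH2
Op 8: best P0=NH3 P1=NH2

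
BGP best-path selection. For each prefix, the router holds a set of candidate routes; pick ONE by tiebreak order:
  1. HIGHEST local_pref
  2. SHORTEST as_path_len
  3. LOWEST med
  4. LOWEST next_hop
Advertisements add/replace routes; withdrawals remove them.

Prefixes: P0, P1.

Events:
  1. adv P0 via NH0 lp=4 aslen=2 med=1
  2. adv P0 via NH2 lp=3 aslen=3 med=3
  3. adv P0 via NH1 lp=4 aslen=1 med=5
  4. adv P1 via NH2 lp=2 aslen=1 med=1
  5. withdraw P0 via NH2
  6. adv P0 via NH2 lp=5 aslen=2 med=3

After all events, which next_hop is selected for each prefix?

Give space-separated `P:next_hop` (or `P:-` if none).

Answer: P0:NH2 P1:NH2

Derivation:
Op 1: best P0=NH0 P1=-
Op 2: best P0=NH0 P1=-
Op 3: best P0=NH1 P1=-
Op 4: best P0=NH1 P1=NH2
Op 5: best P0=NH1 P1=NH2
Op 6: best P0=NH2 P1=NH2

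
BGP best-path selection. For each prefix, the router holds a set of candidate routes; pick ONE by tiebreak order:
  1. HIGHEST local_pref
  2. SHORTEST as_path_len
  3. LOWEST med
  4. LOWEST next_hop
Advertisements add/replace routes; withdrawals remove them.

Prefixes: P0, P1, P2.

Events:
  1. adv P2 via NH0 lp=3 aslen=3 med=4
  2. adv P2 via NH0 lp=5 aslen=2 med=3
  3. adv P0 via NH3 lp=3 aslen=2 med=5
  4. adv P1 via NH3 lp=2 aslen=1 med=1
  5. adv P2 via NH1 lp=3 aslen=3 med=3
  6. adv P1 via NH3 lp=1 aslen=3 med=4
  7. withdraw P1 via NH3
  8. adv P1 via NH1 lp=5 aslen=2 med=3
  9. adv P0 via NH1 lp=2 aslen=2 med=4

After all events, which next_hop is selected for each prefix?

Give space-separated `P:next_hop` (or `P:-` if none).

Answer: P0:NH3 P1:NH1 P2:NH0

Derivation:
Op 1: best P0=- P1=- P2=NH0
Op 2: best P0=- P1=- P2=NH0
Op 3: best P0=NH3 P1=- P2=NH0
Op 4: best P0=NH3 P1=NH3 P2=NH0
Op 5: best P0=NH3 P1=NH3 P2=NH0
Op 6: best P0=NH3 P1=NH3 P2=NH0
Op 7: best P0=NH3 P1=- P2=NH0
Op 8: best P0=NH3 P1=NH1 P2=NH0
Op 9: best P0=NH3 P1=NH1 P2=NH0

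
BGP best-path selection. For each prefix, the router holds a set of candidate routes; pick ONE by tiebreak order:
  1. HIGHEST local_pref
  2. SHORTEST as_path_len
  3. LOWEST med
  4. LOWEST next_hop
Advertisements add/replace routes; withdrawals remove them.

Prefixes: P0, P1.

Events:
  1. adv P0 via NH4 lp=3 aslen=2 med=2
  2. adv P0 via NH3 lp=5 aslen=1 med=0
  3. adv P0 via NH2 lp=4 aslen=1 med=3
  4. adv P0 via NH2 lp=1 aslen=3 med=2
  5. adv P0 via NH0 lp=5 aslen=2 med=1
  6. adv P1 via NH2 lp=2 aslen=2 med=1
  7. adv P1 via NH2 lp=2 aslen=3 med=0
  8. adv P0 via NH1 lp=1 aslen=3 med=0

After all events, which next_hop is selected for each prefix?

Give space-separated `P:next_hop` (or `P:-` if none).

Op 1: best P0=NH4 P1=-
Op 2: best P0=NH3 P1=-
Op 3: best P0=NH3 P1=-
Op 4: best P0=NH3 P1=-
Op 5: best P0=NH3 P1=-
Op 6: best P0=NH3 P1=NH2
Op 7: best P0=NH3 P1=NH2
Op 8: best P0=NH3 P1=NH2

Answer: P0:NH3 P1:NH2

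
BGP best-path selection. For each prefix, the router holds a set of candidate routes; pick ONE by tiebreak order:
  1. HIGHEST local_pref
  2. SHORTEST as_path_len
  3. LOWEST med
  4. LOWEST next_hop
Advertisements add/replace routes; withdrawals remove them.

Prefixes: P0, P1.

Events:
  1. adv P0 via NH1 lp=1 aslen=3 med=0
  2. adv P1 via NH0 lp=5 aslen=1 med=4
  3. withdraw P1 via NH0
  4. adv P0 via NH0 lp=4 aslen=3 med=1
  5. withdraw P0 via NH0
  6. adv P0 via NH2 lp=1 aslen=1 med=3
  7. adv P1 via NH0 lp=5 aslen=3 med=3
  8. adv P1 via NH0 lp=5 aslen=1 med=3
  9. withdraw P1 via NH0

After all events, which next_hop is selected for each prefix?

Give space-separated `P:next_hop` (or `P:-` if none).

Op 1: best P0=NH1 P1=-
Op 2: best P0=NH1 P1=NH0
Op 3: best P0=NH1 P1=-
Op 4: best P0=NH0 P1=-
Op 5: best P0=NH1 P1=-
Op 6: best P0=NH2 P1=-
Op 7: best P0=NH2 P1=NH0
Op 8: best P0=NH2 P1=NH0
Op 9: best P0=NH2 P1=-

Answer: P0:NH2 P1:-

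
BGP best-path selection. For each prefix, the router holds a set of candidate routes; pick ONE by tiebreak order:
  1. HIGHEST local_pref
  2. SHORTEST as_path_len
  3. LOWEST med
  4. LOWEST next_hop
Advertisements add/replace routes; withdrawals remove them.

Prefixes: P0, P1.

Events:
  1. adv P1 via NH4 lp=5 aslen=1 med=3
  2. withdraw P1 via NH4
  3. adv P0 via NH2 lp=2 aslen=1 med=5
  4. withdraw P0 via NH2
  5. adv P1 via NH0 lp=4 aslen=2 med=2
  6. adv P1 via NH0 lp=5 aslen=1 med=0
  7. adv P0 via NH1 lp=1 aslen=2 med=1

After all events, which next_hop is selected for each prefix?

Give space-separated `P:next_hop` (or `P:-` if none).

Op 1: best P0=- P1=NH4
Op 2: best P0=- P1=-
Op 3: best P0=NH2 P1=-
Op 4: best P0=- P1=-
Op 5: best P0=- P1=NH0
Op 6: best P0=- P1=NH0
Op 7: best P0=NH1 P1=NH0

Answer: P0:NH1 P1:NH0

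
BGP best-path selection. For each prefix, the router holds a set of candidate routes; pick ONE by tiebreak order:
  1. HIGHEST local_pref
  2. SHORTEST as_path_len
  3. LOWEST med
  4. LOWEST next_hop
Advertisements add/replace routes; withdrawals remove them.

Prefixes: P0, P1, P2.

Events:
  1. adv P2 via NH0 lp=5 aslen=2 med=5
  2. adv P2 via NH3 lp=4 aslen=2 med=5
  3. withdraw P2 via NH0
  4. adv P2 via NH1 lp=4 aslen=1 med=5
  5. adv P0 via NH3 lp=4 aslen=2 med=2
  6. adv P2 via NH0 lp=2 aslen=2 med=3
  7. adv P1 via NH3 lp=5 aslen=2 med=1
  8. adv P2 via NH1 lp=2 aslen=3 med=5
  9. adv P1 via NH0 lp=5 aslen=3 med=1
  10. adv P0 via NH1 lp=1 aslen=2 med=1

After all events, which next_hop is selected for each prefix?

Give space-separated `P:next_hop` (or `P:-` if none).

Answer: P0:NH3 P1:NH3 P2:NH3

Derivation:
Op 1: best P0=- P1=- P2=NH0
Op 2: best P0=- P1=- P2=NH0
Op 3: best P0=- P1=- P2=NH3
Op 4: best P0=- P1=- P2=NH1
Op 5: best P0=NH3 P1=- P2=NH1
Op 6: best P0=NH3 P1=- P2=NH1
Op 7: best P0=NH3 P1=NH3 P2=NH1
Op 8: best P0=NH3 P1=NH3 P2=NH3
Op 9: best P0=NH3 P1=NH3 P2=NH3
Op 10: best P0=NH3 P1=NH3 P2=NH3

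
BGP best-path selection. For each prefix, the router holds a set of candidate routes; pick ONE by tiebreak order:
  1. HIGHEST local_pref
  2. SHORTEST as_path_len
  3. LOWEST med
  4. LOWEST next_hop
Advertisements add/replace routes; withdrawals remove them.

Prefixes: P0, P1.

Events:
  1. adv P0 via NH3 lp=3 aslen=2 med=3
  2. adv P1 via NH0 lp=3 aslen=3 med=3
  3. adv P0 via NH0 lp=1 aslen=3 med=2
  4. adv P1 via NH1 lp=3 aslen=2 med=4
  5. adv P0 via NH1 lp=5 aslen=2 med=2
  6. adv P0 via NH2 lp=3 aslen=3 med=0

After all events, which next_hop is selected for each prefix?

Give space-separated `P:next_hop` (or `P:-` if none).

Answer: P0:NH1 P1:NH1

Derivation:
Op 1: best P0=NH3 P1=-
Op 2: best P0=NH3 P1=NH0
Op 3: best P0=NH3 P1=NH0
Op 4: best P0=NH3 P1=NH1
Op 5: best P0=NH1 P1=NH1
Op 6: best P0=NH1 P1=NH1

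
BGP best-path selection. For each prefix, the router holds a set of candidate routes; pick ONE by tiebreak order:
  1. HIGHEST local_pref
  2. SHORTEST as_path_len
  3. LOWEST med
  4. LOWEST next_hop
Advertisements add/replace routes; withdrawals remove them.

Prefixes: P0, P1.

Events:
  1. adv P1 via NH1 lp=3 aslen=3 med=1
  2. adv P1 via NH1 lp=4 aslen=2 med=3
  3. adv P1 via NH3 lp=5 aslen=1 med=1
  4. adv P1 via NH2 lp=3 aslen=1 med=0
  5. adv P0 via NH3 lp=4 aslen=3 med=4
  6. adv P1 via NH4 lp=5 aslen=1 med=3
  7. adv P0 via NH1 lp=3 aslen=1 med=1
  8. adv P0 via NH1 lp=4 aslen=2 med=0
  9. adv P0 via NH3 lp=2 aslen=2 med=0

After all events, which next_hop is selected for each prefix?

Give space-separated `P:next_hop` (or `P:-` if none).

Answer: P0:NH1 P1:NH3

Derivation:
Op 1: best P0=- P1=NH1
Op 2: best P0=- P1=NH1
Op 3: best P0=- P1=NH3
Op 4: best P0=- P1=NH3
Op 5: best P0=NH3 P1=NH3
Op 6: best P0=NH3 P1=NH3
Op 7: best P0=NH3 P1=NH3
Op 8: best P0=NH1 P1=NH3
Op 9: best P0=NH1 P1=NH3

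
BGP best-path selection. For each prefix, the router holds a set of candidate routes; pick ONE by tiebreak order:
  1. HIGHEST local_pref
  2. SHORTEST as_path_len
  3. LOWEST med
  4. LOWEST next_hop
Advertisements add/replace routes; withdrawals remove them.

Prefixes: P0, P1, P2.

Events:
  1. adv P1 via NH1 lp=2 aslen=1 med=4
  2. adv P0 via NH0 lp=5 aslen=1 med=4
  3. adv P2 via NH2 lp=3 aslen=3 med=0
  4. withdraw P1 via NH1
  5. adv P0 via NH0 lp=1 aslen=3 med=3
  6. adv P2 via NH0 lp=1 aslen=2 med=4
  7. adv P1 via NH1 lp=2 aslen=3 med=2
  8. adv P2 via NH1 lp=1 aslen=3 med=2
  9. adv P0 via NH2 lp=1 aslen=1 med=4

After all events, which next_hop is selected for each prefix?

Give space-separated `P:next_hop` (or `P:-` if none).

Op 1: best P0=- P1=NH1 P2=-
Op 2: best P0=NH0 P1=NH1 P2=-
Op 3: best P0=NH0 P1=NH1 P2=NH2
Op 4: best P0=NH0 P1=- P2=NH2
Op 5: best P0=NH0 P1=- P2=NH2
Op 6: best P0=NH0 P1=- P2=NH2
Op 7: best P0=NH0 P1=NH1 P2=NH2
Op 8: best P0=NH0 P1=NH1 P2=NH2
Op 9: best P0=NH2 P1=NH1 P2=NH2

Answer: P0:NH2 P1:NH1 P2:NH2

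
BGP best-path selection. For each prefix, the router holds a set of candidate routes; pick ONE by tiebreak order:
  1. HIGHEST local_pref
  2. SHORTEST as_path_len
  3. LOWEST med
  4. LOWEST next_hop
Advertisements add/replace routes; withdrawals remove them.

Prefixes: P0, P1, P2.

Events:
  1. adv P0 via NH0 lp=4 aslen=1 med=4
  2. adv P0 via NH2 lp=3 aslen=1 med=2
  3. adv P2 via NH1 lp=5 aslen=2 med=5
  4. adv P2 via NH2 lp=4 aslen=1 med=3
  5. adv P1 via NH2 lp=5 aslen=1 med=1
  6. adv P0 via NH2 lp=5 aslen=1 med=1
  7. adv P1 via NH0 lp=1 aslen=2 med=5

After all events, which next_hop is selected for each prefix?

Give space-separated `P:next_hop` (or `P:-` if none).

Answer: P0:NH2 P1:NH2 P2:NH1

Derivation:
Op 1: best P0=NH0 P1=- P2=-
Op 2: best P0=NH0 P1=- P2=-
Op 3: best P0=NH0 P1=- P2=NH1
Op 4: best P0=NH0 P1=- P2=NH1
Op 5: best P0=NH0 P1=NH2 P2=NH1
Op 6: best P0=NH2 P1=NH2 P2=NH1
Op 7: best P0=NH2 P1=NH2 P2=NH1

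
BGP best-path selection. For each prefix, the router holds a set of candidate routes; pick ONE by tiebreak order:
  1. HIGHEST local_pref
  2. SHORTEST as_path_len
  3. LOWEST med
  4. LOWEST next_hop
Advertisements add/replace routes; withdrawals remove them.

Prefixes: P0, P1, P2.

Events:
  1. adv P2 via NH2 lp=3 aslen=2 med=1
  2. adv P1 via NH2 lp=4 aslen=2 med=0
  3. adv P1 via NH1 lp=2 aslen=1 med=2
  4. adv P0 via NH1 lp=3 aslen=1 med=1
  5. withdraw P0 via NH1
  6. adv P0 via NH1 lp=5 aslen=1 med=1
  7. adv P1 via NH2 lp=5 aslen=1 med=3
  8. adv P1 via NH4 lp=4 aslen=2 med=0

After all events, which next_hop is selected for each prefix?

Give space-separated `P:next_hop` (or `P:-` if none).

Answer: P0:NH1 P1:NH2 P2:NH2

Derivation:
Op 1: best P0=- P1=- P2=NH2
Op 2: best P0=- P1=NH2 P2=NH2
Op 3: best P0=- P1=NH2 P2=NH2
Op 4: best P0=NH1 P1=NH2 P2=NH2
Op 5: best P0=- P1=NH2 P2=NH2
Op 6: best P0=NH1 P1=NH2 P2=NH2
Op 7: best P0=NH1 P1=NH2 P2=NH2
Op 8: best P0=NH1 P1=NH2 P2=NH2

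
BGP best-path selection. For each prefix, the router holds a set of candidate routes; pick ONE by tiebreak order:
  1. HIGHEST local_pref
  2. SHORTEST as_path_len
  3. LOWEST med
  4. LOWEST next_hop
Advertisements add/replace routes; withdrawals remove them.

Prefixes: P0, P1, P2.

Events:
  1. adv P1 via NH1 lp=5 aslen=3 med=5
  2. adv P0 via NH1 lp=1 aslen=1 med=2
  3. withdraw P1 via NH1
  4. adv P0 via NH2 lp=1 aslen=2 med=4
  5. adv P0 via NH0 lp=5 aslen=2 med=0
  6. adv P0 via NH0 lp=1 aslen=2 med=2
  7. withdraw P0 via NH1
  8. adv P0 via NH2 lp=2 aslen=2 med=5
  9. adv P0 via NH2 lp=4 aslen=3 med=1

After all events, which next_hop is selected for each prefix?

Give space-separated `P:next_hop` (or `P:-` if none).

Answer: P0:NH2 P1:- P2:-

Derivation:
Op 1: best P0=- P1=NH1 P2=-
Op 2: best P0=NH1 P1=NH1 P2=-
Op 3: best P0=NH1 P1=- P2=-
Op 4: best P0=NH1 P1=- P2=-
Op 5: best P0=NH0 P1=- P2=-
Op 6: best P0=NH1 P1=- P2=-
Op 7: best P0=NH0 P1=- P2=-
Op 8: best P0=NH2 P1=- P2=-
Op 9: best P0=NH2 P1=- P2=-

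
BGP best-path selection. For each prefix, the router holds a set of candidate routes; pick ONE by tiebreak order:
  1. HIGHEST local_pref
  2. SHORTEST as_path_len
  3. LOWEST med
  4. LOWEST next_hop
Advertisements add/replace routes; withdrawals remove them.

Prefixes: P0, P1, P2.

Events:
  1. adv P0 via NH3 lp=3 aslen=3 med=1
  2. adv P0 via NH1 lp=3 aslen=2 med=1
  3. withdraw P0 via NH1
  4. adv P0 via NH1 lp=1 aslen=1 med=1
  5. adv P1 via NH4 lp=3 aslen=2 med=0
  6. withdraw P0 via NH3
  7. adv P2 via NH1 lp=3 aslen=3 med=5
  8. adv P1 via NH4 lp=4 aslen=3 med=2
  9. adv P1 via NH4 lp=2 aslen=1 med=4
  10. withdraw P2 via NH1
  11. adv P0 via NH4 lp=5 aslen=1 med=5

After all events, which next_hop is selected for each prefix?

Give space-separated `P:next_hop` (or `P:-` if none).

Op 1: best P0=NH3 P1=- P2=-
Op 2: best P0=NH1 P1=- P2=-
Op 3: best P0=NH3 P1=- P2=-
Op 4: best P0=NH3 P1=- P2=-
Op 5: best P0=NH3 P1=NH4 P2=-
Op 6: best P0=NH1 P1=NH4 P2=-
Op 7: best P0=NH1 P1=NH4 P2=NH1
Op 8: best P0=NH1 P1=NH4 P2=NH1
Op 9: best P0=NH1 P1=NH4 P2=NH1
Op 10: best P0=NH1 P1=NH4 P2=-
Op 11: best P0=NH4 P1=NH4 P2=-

Answer: P0:NH4 P1:NH4 P2:-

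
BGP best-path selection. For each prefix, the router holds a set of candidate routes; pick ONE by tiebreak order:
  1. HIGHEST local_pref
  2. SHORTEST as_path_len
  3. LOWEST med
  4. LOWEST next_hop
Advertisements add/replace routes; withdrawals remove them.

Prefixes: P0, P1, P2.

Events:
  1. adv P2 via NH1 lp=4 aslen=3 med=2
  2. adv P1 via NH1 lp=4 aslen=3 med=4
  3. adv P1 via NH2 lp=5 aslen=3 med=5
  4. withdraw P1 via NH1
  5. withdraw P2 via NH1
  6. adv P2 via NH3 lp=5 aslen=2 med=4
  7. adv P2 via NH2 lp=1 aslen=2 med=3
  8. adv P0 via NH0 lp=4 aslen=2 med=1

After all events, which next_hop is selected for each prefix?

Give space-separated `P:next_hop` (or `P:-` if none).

Answer: P0:NH0 P1:NH2 P2:NH3

Derivation:
Op 1: best P0=- P1=- P2=NH1
Op 2: best P0=- P1=NH1 P2=NH1
Op 3: best P0=- P1=NH2 P2=NH1
Op 4: best P0=- P1=NH2 P2=NH1
Op 5: best P0=- P1=NH2 P2=-
Op 6: best P0=- P1=NH2 P2=NH3
Op 7: best P0=- P1=NH2 P2=NH3
Op 8: best P0=NH0 P1=NH2 P2=NH3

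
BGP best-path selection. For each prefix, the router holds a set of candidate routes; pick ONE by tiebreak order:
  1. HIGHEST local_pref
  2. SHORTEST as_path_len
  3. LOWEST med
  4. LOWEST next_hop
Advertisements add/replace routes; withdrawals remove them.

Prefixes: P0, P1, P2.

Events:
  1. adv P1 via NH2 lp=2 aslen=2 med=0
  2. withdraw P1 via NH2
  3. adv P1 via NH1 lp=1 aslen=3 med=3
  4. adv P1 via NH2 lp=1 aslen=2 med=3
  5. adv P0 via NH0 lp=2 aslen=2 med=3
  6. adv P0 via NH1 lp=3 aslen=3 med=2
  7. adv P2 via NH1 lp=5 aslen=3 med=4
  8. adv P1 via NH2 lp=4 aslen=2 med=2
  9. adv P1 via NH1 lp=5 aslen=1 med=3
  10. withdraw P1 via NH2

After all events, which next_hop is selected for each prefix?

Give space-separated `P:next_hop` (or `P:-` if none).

Op 1: best P0=- P1=NH2 P2=-
Op 2: best P0=- P1=- P2=-
Op 3: best P0=- P1=NH1 P2=-
Op 4: best P0=- P1=NH2 P2=-
Op 5: best P0=NH0 P1=NH2 P2=-
Op 6: best P0=NH1 P1=NH2 P2=-
Op 7: best P0=NH1 P1=NH2 P2=NH1
Op 8: best P0=NH1 P1=NH2 P2=NH1
Op 9: best P0=NH1 P1=NH1 P2=NH1
Op 10: best P0=NH1 P1=NH1 P2=NH1

Answer: P0:NH1 P1:NH1 P2:NH1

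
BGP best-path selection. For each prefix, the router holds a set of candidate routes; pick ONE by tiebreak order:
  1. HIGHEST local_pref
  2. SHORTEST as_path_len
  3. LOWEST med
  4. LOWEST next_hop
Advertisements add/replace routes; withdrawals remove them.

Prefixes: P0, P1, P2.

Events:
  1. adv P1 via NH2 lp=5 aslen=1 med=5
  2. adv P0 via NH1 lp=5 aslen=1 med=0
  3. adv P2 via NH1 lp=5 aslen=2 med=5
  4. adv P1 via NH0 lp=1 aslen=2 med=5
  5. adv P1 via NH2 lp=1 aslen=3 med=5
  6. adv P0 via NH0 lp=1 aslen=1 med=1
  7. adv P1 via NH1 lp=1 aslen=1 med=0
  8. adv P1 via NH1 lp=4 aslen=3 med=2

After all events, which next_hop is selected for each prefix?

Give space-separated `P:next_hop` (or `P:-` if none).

Answer: P0:NH1 P1:NH1 P2:NH1

Derivation:
Op 1: best P0=- P1=NH2 P2=-
Op 2: best P0=NH1 P1=NH2 P2=-
Op 3: best P0=NH1 P1=NH2 P2=NH1
Op 4: best P0=NH1 P1=NH2 P2=NH1
Op 5: best P0=NH1 P1=NH0 P2=NH1
Op 6: best P0=NH1 P1=NH0 P2=NH1
Op 7: best P0=NH1 P1=NH1 P2=NH1
Op 8: best P0=NH1 P1=NH1 P2=NH1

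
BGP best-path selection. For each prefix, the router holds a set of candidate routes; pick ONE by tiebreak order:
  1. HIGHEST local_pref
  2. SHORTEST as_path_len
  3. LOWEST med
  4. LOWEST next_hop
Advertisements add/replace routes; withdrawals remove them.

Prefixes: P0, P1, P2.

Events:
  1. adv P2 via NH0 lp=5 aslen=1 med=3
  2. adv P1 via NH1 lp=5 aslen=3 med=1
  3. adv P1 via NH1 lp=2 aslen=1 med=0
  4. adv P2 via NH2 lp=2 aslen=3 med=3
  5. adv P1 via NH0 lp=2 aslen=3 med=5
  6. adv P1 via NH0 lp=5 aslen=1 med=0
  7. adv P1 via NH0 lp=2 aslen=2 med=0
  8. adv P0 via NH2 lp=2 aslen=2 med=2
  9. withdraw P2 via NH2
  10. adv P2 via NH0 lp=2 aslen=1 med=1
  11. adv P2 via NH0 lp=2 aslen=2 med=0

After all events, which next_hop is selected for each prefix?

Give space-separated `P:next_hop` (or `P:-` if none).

Answer: P0:NH2 P1:NH1 P2:NH0

Derivation:
Op 1: best P0=- P1=- P2=NH0
Op 2: best P0=- P1=NH1 P2=NH0
Op 3: best P0=- P1=NH1 P2=NH0
Op 4: best P0=- P1=NH1 P2=NH0
Op 5: best P0=- P1=NH1 P2=NH0
Op 6: best P0=- P1=NH0 P2=NH0
Op 7: best P0=- P1=NH1 P2=NH0
Op 8: best P0=NH2 P1=NH1 P2=NH0
Op 9: best P0=NH2 P1=NH1 P2=NH0
Op 10: best P0=NH2 P1=NH1 P2=NH0
Op 11: best P0=NH2 P1=NH1 P2=NH0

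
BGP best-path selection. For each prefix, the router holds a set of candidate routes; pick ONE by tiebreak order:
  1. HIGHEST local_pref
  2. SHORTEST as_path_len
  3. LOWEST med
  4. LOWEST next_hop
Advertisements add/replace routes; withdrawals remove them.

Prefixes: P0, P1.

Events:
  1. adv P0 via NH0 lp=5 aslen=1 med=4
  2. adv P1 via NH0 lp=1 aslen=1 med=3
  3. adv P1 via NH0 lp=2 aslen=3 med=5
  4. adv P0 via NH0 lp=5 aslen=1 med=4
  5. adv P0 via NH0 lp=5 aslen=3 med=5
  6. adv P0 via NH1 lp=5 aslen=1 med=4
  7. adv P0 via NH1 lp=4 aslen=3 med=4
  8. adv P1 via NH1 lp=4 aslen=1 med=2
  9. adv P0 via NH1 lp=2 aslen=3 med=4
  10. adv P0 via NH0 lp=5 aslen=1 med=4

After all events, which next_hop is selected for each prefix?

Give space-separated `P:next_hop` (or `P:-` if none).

Answer: P0:NH0 P1:NH1

Derivation:
Op 1: best P0=NH0 P1=-
Op 2: best P0=NH0 P1=NH0
Op 3: best P0=NH0 P1=NH0
Op 4: best P0=NH0 P1=NH0
Op 5: best P0=NH0 P1=NH0
Op 6: best P0=NH1 P1=NH0
Op 7: best P0=NH0 P1=NH0
Op 8: best P0=NH0 P1=NH1
Op 9: best P0=NH0 P1=NH1
Op 10: best P0=NH0 P1=NH1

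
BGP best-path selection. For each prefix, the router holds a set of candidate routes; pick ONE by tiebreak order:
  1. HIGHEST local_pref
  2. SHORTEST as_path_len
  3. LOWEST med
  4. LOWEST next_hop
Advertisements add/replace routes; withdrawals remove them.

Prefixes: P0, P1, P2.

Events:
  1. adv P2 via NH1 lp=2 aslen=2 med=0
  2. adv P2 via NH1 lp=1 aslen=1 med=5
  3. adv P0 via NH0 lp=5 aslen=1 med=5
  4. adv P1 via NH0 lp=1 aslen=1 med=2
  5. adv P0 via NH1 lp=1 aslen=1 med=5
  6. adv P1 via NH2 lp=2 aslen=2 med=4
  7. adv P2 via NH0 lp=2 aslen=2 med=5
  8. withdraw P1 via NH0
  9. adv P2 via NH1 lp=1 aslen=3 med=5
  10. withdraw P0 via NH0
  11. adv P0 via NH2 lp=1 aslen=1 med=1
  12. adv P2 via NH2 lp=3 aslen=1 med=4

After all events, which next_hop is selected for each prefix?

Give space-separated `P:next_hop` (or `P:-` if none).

Answer: P0:NH2 P1:NH2 P2:NH2

Derivation:
Op 1: best P0=- P1=- P2=NH1
Op 2: best P0=- P1=- P2=NH1
Op 3: best P0=NH0 P1=- P2=NH1
Op 4: best P0=NH0 P1=NH0 P2=NH1
Op 5: best P0=NH0 P1=NH0 P2=NH1
Op 6: best P0=NH0 P1=NH2 P2=NH1
Op 7: best P0=NH0 P1=NH2 P2=NH0
Op 8: best P0=NH0 P1=NH2 P2=NH0
Op 9: best P0=NH0 P1=NH2 P2=NH0
Op 10: best P0=NH1 P1=NH2 P2=NH0
Op 11: best P0=NH2 P1=NH2 P2=NH0
Op 12: best P0=NH2 P1=NH2 P2=NH2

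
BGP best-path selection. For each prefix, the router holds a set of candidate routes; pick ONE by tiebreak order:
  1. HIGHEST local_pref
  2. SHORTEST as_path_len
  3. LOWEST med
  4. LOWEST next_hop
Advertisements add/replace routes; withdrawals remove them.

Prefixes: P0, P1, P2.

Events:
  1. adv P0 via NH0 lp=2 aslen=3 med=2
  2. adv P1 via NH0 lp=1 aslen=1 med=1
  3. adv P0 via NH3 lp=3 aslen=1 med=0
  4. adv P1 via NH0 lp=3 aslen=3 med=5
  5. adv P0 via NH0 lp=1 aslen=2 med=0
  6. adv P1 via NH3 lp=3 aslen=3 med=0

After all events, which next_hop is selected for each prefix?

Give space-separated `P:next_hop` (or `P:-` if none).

Answer: P0:NH3 P1:NH3 P2:-

Derivation:
Op 1: best P0=NH0 P1=- P2=-
Op 2: best P0=NH0 P1=NH0 P2=-
Op 3: best P0=NH3 P1=NH0 P2=-
Op 4: best P0=NH3 P1=NH0 P2=-
Op 5: best P0=NH3 P1=NH0 P2=-
Op 6: best P0=NH3 P1=NH3 P2=-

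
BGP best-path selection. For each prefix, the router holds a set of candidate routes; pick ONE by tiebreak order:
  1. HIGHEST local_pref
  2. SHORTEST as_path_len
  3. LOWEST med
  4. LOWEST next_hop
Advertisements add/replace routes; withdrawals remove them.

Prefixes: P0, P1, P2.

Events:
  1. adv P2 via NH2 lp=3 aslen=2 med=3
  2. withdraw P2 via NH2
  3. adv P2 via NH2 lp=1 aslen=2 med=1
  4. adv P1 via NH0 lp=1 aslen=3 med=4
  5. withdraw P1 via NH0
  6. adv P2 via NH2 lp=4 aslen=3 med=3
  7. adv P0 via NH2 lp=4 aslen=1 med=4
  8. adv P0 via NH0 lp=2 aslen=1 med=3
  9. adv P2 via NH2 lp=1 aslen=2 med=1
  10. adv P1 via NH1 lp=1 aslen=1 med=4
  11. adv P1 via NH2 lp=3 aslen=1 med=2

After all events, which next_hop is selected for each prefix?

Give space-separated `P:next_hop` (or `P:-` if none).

Op 1: best P0=- P1=- P2=NH2
Op 2: best P0=- P1=- P2=-
Op 3: best P0=- P1=- P2=NH2
Op 4: best P0=- P1=NH0 P2=NH2
Op 5: best P0=- P1=- P2=NH2
Op 6: best P0=- P1=- P2=NH2
Op 7: best P0=NH2 P1=- P2=NH2
Op 8: best P0=NH2 P1=- P2=NH2
Op 9: best P0=NH2 P1=- P2=NH2
Op 10: best P0=NH2 P1=NH1 P2=NH2
Op 11: best P0=NH2 P1=NH2 P2=NH2

Answer: P0:NH2 P1:NH2 P2:NH2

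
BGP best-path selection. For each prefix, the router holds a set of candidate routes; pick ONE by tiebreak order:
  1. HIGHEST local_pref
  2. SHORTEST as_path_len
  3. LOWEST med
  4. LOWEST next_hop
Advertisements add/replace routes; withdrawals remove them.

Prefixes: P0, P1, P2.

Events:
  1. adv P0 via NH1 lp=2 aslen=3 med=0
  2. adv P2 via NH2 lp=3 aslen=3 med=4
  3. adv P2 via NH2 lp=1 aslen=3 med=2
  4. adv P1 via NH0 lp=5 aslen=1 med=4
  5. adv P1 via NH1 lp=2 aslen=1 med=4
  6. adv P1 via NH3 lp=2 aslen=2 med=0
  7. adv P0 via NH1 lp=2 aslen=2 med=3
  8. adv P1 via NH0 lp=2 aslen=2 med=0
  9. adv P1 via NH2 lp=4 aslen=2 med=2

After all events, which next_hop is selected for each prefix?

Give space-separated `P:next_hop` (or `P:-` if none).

Op 1: best P0=NH1 P1=- P2=-
Op 2: best P0=NH1 P1=- P2=NH2
Op 3: best P0=NH1 P1=- P2=NH2
Op 4: best P0=NH1 P1=NH0 P2=NH2
Op 5: best P0=NH1 P1=NH0 P2=NH2
Op 6: best P0=NH1 P1=NH0 P2=NH2
Op 7: best P0=NH1 P1=NH0 P2=NH2
Op 8: best P0=NH1 P1=NH1 P2=NH2
Op 9: best P0=NH1 P1=NH2 P2=NH2

Answer: P0:NH1 P1:NH2 P2:NH2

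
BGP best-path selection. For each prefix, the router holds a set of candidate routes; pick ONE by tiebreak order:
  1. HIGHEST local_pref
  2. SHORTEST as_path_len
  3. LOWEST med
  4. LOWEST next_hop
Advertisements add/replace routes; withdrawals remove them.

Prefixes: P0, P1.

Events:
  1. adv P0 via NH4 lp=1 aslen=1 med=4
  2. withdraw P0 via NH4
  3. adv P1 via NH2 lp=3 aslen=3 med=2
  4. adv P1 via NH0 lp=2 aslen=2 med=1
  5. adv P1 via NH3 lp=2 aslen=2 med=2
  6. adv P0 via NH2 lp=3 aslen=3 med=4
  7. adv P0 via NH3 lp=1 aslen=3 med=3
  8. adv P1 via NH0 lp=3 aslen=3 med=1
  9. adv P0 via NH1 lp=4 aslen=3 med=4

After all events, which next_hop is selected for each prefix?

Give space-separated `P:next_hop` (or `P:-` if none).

Answer: P0:NH1 P1:NH0

Derivation:
Op 1: best P0=NH4 P1=-
Op 2: best P0=- P1=-
Op 3: best P0=- P1=NH2
Op 4: best P0=- P1=NH2
Op 5: best P0=- P1=NH2
Op 6: best P0=NH2 P1=NH2
Op 7: best P0=NH2 P1=NH2
Op 8: best P0=NH2 P1=NH0
Op 9: best P0=NH1 P1=NH0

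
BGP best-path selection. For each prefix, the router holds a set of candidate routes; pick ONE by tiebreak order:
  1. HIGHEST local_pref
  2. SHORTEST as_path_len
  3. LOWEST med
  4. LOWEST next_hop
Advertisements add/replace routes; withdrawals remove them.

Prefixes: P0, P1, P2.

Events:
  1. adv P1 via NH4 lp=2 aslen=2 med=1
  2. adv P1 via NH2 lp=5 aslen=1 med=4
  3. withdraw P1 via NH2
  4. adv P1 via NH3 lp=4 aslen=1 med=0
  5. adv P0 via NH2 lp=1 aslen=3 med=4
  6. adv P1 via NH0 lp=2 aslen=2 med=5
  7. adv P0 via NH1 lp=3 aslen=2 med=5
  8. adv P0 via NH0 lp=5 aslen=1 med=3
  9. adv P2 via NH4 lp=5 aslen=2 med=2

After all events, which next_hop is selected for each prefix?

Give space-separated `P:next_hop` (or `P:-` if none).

Answer: P0:NH0 P1:NH3 P2:NH4

Derivation:
Op 1: best P0=- P1=NH4 P2=-
Op 2: best P0=- P1=NH2 P2=-
Op 3: best P0=- P1=NH4 P2=-
Op 4: best P0=- P1=NH3 P2=-
Op 5: best P0=NH2 P1=NH3 P2=-
Op 6: best P0=NH2 P1=NH3 P2=-
Op 7: best P0=NH1 P1=NH3 P2=-
Op 8: best P0=NH0 P1=NH3 P2=-
Op 9: best P0=NH0 P1=NH3 P2=NH4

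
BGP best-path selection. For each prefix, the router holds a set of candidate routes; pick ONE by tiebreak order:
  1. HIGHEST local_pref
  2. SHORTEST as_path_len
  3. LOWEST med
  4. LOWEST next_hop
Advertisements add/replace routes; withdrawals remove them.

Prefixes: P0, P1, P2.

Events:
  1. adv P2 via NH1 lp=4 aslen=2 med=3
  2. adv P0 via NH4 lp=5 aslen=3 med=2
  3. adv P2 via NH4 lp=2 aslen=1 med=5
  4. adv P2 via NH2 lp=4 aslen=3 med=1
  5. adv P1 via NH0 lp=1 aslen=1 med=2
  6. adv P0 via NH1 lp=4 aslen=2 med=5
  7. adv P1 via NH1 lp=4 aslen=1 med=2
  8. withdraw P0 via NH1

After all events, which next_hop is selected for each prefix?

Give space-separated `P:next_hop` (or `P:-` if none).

Op 1: best P0=- P1=- P2=NH1
Op 2: best P0=NH4 P1=- P2=NH1
Op 3: best P0=NH4 P1=- P2=NH1
Op 4: best P0=NH4 P1=- P2=NH1
Op 5: best P0=NH4 P1=NH0 P2=NH1
Op 6: best P0=NH4 P1=NH0 P2=NH1
Op 7: best P0=NH4 P1=NH1 P2=NH1
Op 8: best P0=NH4 P1=NH1 P2=NH1

Answer: P0:NH4 P1:NH1 P2:NH1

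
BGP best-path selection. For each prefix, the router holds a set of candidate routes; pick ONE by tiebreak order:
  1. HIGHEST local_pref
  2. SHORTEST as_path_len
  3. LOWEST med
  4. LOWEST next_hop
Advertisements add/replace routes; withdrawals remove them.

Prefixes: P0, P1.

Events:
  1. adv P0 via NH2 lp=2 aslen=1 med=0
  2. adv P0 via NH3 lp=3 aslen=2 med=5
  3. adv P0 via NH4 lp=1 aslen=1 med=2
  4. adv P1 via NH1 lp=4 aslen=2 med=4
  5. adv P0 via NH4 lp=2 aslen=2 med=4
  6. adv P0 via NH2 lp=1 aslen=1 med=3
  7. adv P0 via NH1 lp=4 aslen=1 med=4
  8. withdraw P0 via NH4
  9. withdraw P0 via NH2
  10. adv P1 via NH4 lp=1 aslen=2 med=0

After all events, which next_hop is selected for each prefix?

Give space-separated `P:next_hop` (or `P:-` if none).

Answer: P0:NH1 P1:NH1

Derivation:
Op 1: best P0=NH2 P1=-
Op 2: best P0=NH3 P1=-
Op 3: best P0=NH3 P1=-
Op 4: best P0=NH3 P1=NH1
Op 5: best P0=NH3 P1=NH1
Op 6: best P0=NH3 P1=NH1
Op 7: best P0=NH1 P1=NH1
Op 8: best P0=NH1 P1=NH1
Op 9: best P0=NH1 P1=NH1
Op 10: best P0=NH1 P1=NH1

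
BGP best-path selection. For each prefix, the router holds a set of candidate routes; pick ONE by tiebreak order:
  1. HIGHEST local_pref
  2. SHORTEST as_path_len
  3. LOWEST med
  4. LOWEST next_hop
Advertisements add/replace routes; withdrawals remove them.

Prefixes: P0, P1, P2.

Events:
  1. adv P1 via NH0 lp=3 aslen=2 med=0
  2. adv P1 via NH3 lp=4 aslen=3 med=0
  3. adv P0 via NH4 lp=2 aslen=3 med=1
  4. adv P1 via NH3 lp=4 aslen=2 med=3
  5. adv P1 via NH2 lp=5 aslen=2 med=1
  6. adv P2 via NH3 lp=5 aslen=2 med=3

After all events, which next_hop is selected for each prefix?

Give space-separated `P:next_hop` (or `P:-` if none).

Op 1: best P0=- P1=NH0 P2=-
Op 2: best P0=- P1=NH3 P2=-
Op 3: best P0=NH4 P1=NH3 P2=-
Op 4: best P0=NH4 P1=NH3 P2=-
Op 5: best P0=NH4 P1=NH2 P2=-
Op 6: best P0=NH4 P1=NH2 P2=NH3

Answer: P0:NH4 P1:NH2 P2:NH3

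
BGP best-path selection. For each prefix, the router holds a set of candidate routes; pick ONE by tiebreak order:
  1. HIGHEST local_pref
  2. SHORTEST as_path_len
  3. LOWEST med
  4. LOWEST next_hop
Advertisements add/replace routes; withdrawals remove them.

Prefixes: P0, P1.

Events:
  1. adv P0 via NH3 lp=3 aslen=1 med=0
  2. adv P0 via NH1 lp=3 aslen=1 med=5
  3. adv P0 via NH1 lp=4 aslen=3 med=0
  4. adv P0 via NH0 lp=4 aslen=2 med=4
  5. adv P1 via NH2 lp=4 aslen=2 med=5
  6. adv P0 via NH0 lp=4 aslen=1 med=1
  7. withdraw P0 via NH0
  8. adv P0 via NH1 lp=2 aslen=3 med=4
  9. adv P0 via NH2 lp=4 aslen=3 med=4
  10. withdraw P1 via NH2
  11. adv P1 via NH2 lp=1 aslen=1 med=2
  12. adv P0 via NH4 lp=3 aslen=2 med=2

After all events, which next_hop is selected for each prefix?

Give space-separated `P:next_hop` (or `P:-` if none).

Answer: P0:NH2 P1:NH2

Derivation:
Op 1: best P0=NH3 P1=-
Op 2: best P0=NH3 P1=-
Op 3: best P0=NH1 P1=-
Op 4: best P0=NH0 P1=-
Op 5: best P0=NH0 P1=NH2
Op 6: best P0=NH0 P1=NH2
Op 7: best P0=NH1 P1=NH2
Op 8: best P0=NH3 P1=NH2
Op 9: best P0=NH2 P1=NH2
Op 10: best P0=NH2 P1=-
Op 11: best P0=NH2 P1=NH2
Op 12: best P0=NH2 P1=NH2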